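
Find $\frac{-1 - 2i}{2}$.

Divisor is real, so divide each part by 2:
= -1/2 - i


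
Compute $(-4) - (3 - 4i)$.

(-4 - 3) + (0 - (-4))i = -7 + 4i


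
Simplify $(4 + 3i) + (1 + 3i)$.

(4 + 1) + (3 + 3)i = 5 + 6i


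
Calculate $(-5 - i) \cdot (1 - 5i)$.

(a1*a2 - b1*b2) + (a1*b2 + b1*a2)i
= (-5 - 5) + (25 + (-1))i
= -10 + 24i


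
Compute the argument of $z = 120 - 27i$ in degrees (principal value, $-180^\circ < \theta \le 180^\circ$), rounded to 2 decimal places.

θ = arctan(b/a) = arctan(-27/120) (quadrant-adjusted) = -12.68°


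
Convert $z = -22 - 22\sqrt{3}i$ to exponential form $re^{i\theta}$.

r = |z| = sqrt((-22)^2 + (-22*sqrt(3))^2) = sqrt(484 + 1452) = sqrt(1936) = 44
θ = arctan(b/a) = arctan(-38.1051/-22) (quadrant-adjusted) = 240° = 4π/3
z = 44e^(i*4π/3)


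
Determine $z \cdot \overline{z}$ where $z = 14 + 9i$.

z * conjugate(z) = |z|^2 = a^2 + b^2
= 14^2 + 9^2 = 277


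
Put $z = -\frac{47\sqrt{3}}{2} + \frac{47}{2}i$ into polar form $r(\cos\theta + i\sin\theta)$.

r = |z| = sqrt(a^2 + b^2) = sqrt((-47*sqrt(3)/2)^2 + (47/2)^2) = sqrt(6627/4 + 2209/4) = sqrt(2209) = 47
θ = arctan(b/a) = arctan(23.5/-40.7032) (quadrant-adjusted) = 150°
z = 47(cos 150° + i sin 150°)


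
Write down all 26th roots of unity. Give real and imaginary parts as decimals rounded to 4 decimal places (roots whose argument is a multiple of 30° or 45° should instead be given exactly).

ω_k = e^(2πik/26) = cos(2πk/26) + i sin(2πk/26) for k = 0, 1, ..., 25
Roots: 1, 0.9709 + 0.2393i, 0.8855 + 0.4647i, 0.7485 + 0.6631i, 0.5681 + 0.8230i, 0.3546 + 0.9350i, 0.1205 + 0.9927i, -0.1205 + 0.9927i, -0.3546 + 0.9350i, -0.5681 + 0.8230i, -0.7485 + 0.6631i, -0.8855 + 0.4647i, -0.9709 + 0.2393i, -1, -0.9709 - 0.2393i, -0.8855 - 0.4647i, -0.7485 - 0.6631i, -0.5681 - 0.8230i, -0.3546 - 0.9350i, -0.1205 - 0.9927i, 0.1205 - 0.9927i, 0.3546 - 0.9350i, 0.5681 - 0.8230i, 0.7485 - 0.6631i, 0.8855 - 0.4647i, 0.9709 - 0.2393i


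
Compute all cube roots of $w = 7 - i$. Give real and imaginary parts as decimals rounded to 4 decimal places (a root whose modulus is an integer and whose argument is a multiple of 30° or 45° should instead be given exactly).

|w| = sqrt(50) ≈ 7.071068, arg(w) ≈ 351.869898°
Root modulus = sqrt(50)^(1/3) ≈ 1.919383
Root arguments: θ_k = (arg(w) + 360°k)/3 for k = 0, 1, ..., 2
Compute each root as (root modulus)(cos θ_k + i sin θ_k) using full-precision intermediates, then round to 4 decimal places.
Roots: -0.8800 + 1.7058i, -1.0372 - 1.6150i, 1.9172 - 0.0908i


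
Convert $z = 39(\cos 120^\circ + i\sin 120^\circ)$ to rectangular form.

a = r cos θ = 39 * -1/2 = -39/2
b = r sin θ = 39 * sqrt(3)/2 = 39*sqrt(3)/2
z = -39/2 + (39*sqrt(3)/2)i


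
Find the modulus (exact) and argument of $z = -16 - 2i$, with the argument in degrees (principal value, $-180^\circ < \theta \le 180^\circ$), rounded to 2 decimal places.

|z| = sqrt((-16)^2 + (-2)^2) = sqrt(260)
arg(z) = arctan(b/a) = arctan(-2/-16) (quadrant-adjusted) = -172.87°


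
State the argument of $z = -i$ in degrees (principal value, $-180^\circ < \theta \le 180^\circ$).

a = 0 and b < 0, so z lies on the negative imaginary axis: θ = -90°


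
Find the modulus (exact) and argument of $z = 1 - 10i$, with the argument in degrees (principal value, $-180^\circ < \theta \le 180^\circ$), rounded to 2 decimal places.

|z| = sqrt(1^2 + (-10)^2) = sqrt(101)
arg(z) = arctan(b/a) = arctan(-10/1) (quadrant-adjusted) = -84.29°


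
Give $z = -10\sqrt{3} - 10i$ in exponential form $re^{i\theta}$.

r = |z| = sqrt((-10*sqrt(3))^2 + (-10)^2) = sqrt(300 + 100) = sqrt(400) = 20
θ = arctan(b/a) = arctan(-10/-17.3205) (quadrant-adjusted) = -150° = -5π/6
z = 20e^(-i*5π/6)


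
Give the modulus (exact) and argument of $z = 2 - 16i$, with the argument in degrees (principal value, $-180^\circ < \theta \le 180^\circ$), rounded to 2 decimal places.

|z| = sqrt(2^2 + (-16)^2) = sqrt(260)
arg(z) = arctan(b/a) = arctan(-16/2) (quadrant-adjusted) = -82.87°


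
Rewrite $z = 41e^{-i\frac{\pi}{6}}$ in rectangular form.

a = r cos θ = 41 * sqrt(3)/2 = 41*sqrt(3)/2
b = r sin θ = 41 * -1/2 = -41/2
z = 41*sqrt(3)/2 - (41/2)i


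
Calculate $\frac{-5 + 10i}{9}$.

Divisor is real, so divide each part by 9:
= -5/9 + (10/9)i


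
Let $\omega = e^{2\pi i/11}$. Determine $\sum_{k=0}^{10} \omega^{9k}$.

Let ζ = ω^9 = e^(2πi·9/11). Since 11 ∤ 9, ζ ≠ 1.
Sum = Σ_{k=0}^{10} ζ^k = (ζ^11 - 1)/(ζ - 1) = (ω^{9·11} - 1)/(ζ - 1) = (1 - 1)/(ζ - 1) = 0


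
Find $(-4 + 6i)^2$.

(a + bi)^2 = a^2 - b^2 + 2abi
= (-4)^2 - 6^2 + 2*(-4)*6i
= -20 - 48i


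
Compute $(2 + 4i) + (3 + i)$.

(2 + 3) + (4 + 1)i = 5 + 5i


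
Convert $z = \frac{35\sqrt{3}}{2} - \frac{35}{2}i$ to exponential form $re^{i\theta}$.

r = |z| = sqrt((35*sqrt(3)/2)^2 + (-35/2)^2) = sqrt(3675/4 + 1225/4) = sqrt(1225) = 35
θ = arctan(b/a) = arctan(-17.5/30.3109) (quadrant-adjusted) = -30° = -π/6
z = 35e^(-i*π/6)


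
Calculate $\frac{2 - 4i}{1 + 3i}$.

Multiply numerator and denominator by conjugate (1 - 3i):
= (2 - 4i)(1 - 3i) / (1^2 + 3^2)
= (-10 - 10i) / 10
= -1 - i


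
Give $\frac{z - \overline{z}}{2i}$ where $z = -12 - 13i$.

z - conjugate(z) = 2bi
(z - conjugate(z))/(2i) = 2bi/(2i) = b = -13


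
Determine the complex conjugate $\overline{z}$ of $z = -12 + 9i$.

If z = a + bi, then conjugate(z) = a - bi
conjugate(-12 + 9i) = -12 - 9i


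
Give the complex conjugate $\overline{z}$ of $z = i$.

If z = a + bi, then conjugate(z) = a - bi
conjugate(i) = -i


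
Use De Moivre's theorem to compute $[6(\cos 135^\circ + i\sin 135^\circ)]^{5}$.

By De Moivre: z^n = r^n(cos(nθ) + i sin(nθ))
= 6^5(cos(5*135°) + i sin(5*135°))
= 7776(cos 315° + i sin 315°)
= 3888*sqrt(2) - 3888*sqrt(2)i


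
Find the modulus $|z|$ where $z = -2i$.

|z| = sqrt(a^2 + b^2) = sqrt(0^2 + (-2)^2) = sqrt(4) = 2


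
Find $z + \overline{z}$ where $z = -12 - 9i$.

z + conjugate(z) = (a + bi) + (a - bi) = 2a
= 2 * (-12) = -24


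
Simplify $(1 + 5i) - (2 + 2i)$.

(1 - 2) + (5 - 2)i = -1 + 3i


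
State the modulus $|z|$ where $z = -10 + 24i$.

|z| = sqrt(a^2 + b^2) = sqrt((-10)^2 + 24^2) = sqrt(676) = 26


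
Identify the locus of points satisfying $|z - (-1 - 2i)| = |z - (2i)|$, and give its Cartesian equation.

|z - z1| = |z - z2| means z is equidistant from z1 and z2,
i.e. the perpendicular bisector of the segment from (-1, -2) to (0, 2) (midpoint (-1/2, 0)).
With z = x + yi, square both sides:
(x - (-1))^2 + (y - (-2))^2 = (x - 0)^2 + (y - 2)^2
The x^2 and y^2 terms cancel: 2x + 8y = 4 - 5 = -1
Simplify: 2x + 8y = -1
Locus: Perpendicular bisector of the segment from (-1, -2) to (0, 2): the line 2x + 8y = -1


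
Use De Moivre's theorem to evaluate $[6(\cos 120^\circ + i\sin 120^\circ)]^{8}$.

By De Moivre: z^n = r^n(cos(nθ) + i sin(nθ))
= 6^8(cos(8*120°) + i sin(8*120°))
= 1679616(cos 240° + i sin 240°)
= -839808 - 839808*sqrt(3)i


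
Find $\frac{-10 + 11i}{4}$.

Divisor is real, so divide each part by 4:
= -5/2 + (11/4)i


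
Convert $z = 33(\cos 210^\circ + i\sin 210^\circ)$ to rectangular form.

a = r cos θ = 33 * -sqrt(3)/2 = -33*sqrt(3)/2
b = r sin θ = 33 * -1/2 = -33/2
z = -33*sqrt(3)/2 - (33/2)i


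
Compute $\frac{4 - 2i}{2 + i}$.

Multiply numerator and denominator by conjugate (2 - i):
= (4 - 2i)(2 - i) / (2^2 + 1^2)
= (6 - 8i) / 5
= 6/5 - (8/5)i


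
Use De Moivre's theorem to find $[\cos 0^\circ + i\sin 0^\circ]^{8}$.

By De Moivre: z^n = r^n(cos(nθ) + i sin(nθ))
= 1^8(cos(8*0°) + i sin(8*0°))
= 1(cos 0° + i sin 0°)
= 1


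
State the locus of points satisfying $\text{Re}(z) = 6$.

Re(z) = x where z = x + yi; the equation x = 6 is satisfied by all points with that x-coordinate
Locus: Vertical line x = 6


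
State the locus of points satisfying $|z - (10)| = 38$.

|z - z0| = r describes a circle centered at z0 with radius r
Here z0 = 10 and r = 38
Locus: Circle centered at (10, 0) with radius 38


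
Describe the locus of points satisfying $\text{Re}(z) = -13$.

Re(z) = x where z = x + yi; the equation x = -13 is satisfied by all points with that x-coordinate
Locus: Vertical line x = -13


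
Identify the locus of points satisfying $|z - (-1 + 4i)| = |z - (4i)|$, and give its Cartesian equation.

|z - z1| = |z - z2| means z is equidistant from z1 and z2,
i.e. the perpendicular bisector of the segment from (-1, 4) to (0, 4) (midpoint (-1/2, 4)).
With z = x + yi, square both sides:
(x - (-1))^2 + (y - 4)^2 = (x - 0)^2 + (y - 4)^2
The x^2 and y^2 terms cancel: 2x + 0y = 16 - 17 = -1
Simplify: x = -1/2
Locus: Perpendicular bisector of the segment from (-1, 4) to (0, 4): the line x = -1/2


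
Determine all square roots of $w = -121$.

|w| = 121, arg(w) = 180°
Root modulus = 121^(1/2) = 11
Root arguments: θ_k = (180° + 360°k)/2 for k = 0, 1, ..., 1
Roots: 11i, -11i


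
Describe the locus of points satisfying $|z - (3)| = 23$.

|z - z0| = r describes a circle centered at z0 with radius r
Here z0 = 3 and r = 23
Locus: Circle centered at (3, 0) with radius 23


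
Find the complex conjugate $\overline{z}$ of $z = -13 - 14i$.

If z = a + bi, then conjugate(z) = a - bi
conjugate(-13 - 14i) = -13 + 14i


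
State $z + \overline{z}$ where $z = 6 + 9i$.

z + conjugate(z) = (a + bi) + (a - bi) = 2a
= 2 * 6 = 12


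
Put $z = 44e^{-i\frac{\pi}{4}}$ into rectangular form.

a = r cos θ = 44 * sqrt(2)/2 = 22*sqrt(2)
b = r sin θ = 44 * -sqrt(2)/2 = -22*sqrt(2)
z = 22*sqrt(2) - 22*sqrt(2)i


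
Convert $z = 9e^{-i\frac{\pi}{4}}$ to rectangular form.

a = r cos θ = 9 * sqrt(2)/2 = 9*sqrt(2)/2
b = r sin θ = 9 * -sqrt(2)/2 = -9*sqrt(2)/2
z = 9*sqrt(2)/2 - (9*sqrt(2)/2)i


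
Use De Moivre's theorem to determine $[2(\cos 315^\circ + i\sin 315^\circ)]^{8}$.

By De Moivre: z^n = r^n(cos(nθ) + i sin(nθ))
= 2^8(cos(8*315°) + i sin(8*315°))
= 256(cos 0° + i sin 0°)
= 256


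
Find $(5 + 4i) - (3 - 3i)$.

(5 - 3) + (4 - (-3))i = 2 + 7i


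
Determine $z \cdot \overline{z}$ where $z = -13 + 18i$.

z * conjugate(z) = |z|^2 = a^2 + b^2
= (-13)^2 + 18^2 = 493


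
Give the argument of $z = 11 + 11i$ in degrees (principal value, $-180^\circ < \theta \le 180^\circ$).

θ = arctan(b/a) = arctan(11/11) (quadrant-adjusted) = 45°


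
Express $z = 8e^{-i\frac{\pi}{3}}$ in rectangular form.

a = r cos θ = 8 * 1/2 = 4
b = r sin θ = 8 * -sqrt(3)/2 = -4*sqrt(3)
z = 4 - 4*sqrt(3)i


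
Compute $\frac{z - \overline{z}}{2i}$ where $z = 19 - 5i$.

z - conjugate(z) = 2bi
(z - conjugate(z))/(2i) = 2bi/(2i) = b = -5


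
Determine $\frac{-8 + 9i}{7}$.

Divisor is real, so divide each part by 7:
= -8/7 + (9/7)i


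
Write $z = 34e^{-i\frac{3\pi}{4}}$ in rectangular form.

a = r cos θ = 34 * -sqrt(2)/2 = -17*sqrt(2)
b = r sin θ = 34 * -sqrt(2)/2 = -17*sqrt(2)
z = -17*sqrt(2) - 17*sqrt(2)i


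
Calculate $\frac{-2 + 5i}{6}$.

Divisor is real, so divide each part by 6:
= -1/3 + (5/6)i


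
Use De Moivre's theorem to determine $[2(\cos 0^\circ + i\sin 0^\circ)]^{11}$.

By De Moivre: z^n = r^n(cos(nθ) + i sin(nθ))
= 2^11(cos(11*0°) + i sin(11*0°))
= 2048(cos 0° + i sin 0°)
= 2048


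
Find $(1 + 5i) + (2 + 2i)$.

(1 + 2) + (5 + 2)i = 3 + 7i


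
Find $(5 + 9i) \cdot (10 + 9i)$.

(a1*a2 - b1*b2) + (a1*b2 + b1*a2)i
= (50 - 81) + (45 + 90)i
= -31 + 135i


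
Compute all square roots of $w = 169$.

|w| = 169, arg(w) = 0°
Root modulus = 169^(1/2) = 13
Root arguments: θ_k = (0° + 360°k)/2 for k = 0, 1, ..., 1
Roots: 13, -13


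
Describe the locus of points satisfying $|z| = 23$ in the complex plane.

|z| = 23 means sqrt(x^2 + y^2) = 23
This is a circle of radius 23 centered at the origin


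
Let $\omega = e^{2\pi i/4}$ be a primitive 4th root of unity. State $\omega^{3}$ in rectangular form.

ω^3 = e^(2πi·3/4) = e^(i·3π/2)
= cos(3π/2) + i sin(3π/2)
= -i


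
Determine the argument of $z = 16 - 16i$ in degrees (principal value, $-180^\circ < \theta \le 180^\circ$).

θ = arctan(b/a) = arctan(-16/16) (quadrant-adjusted) = -45°


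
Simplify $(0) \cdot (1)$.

(a1*a2 - b1*b2) + (a1*b2 + b1*a2)i
= (0 - 0) + (0 + 0)i
= 0


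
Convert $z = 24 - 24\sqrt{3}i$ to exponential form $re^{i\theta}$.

r = |z| = sqrt((24)^2 + (-24*sqrt(3))^2) = sqrt(576 + 1728) = sqrt(2304) = 48
θ = arctan(b/a) = arctan(-41.5692/24) (quadrant-adjusted) = -60° = -π/3
z = 48e^(-i*π/3)


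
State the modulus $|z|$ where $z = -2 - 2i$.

|z| = sqrt(a^2 + b^2) = sqrt((-2)^2 + (-2)^2) = sqrt(8) = sqrt(8)


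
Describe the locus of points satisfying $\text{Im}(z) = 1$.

Im(z) = y where z = x + yi; the equation y = 1 is satisfied by all points with that y-coordinate
Locus: Horizontal line y = 1


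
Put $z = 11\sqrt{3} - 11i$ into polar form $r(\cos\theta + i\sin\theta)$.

r = |z| = sqrt(a^2 + b^2) = sqrt((11*sqrt(3))^2 + (-11)^2) = sqrt(363 + 121) = sqrt(484) = 22
θ = arctan(b/a) = arctan(-11/19.0526) (quadrant-adjusted) = 330°
z = 22(cos 330° + i sin 330°)


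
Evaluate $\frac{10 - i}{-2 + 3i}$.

Multiply numerator and denominator by conjugate (-2 - 3i):
= (10 - i)(-2 - 3i) / ((-2)^2 + 3^2)
= (-23 - 28i) / 13
= -23/13 - (28/13)i


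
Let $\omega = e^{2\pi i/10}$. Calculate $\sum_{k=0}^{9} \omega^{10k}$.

Since 10 divides 10, ω^10 = (ω^10)^1 = 1^1 = 1, so every term is 1.
Sum = 10 · 1 = 10


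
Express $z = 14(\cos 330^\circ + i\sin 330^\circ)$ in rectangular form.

a = r cos θ = 14 * sqrt(3)/2 = 7*sqrt(3)
b = r sin θ = 14 * -1/2 = -7
z = 7*sqrt(3) - 7i


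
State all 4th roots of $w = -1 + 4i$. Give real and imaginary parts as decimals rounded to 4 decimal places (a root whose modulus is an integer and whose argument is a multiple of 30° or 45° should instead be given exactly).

|w| = sqrt(17) ≈ 4.123106, arg(w) ≈ 104.036243°
Root modulus = sqrt(17)^(1/4) ≈ 1.424971
Root arguments: θ_k = (arg(w) + 360°k)/4 for k = 0, 1, ..., 3
Compute each root as (root modulus)(cos θ_k + i sin θ_k) using full-precision intermediates, then round to 4 decimal places.
Roots: 1.2807 + 0.6249i, -0.6249 + 1.2807i, -1.2807 - 0.6249i, 0.6249 - 1.2807i


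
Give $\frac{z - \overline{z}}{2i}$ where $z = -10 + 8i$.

z - conjugate(z) = 2bi
(z - conjugate(z))/(2i) = 2bi/(2i) = b = 8


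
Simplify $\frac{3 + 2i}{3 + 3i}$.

Multiply numerator and denominator by conjugate (3 - 3i):
= (3 + 2i)(3 - 3i) / (3^2 + 3^2)
= (15 - 3i) / 18
Divide through by 3: (5 - i) / 6
= 5/6 - (1/6)i


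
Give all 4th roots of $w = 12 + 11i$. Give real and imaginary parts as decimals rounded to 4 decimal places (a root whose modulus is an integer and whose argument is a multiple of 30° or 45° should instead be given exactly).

|w| = sqrt(265) ≈ 16.278821, arg(w) ≈ 42.510447°
Root modulus = sqrt(265)^(1/4) ≈ 2.008657
Root arguments: θ_k = (arg(w) + 360°k)/4 for k = 0, 1, ..., 3
Compute each root as (root modulus)(cos θ_k + i sin θ_k) using full-precision intermediates, then round to 4 decimal places.
Roots: 1.9742 + 0.3704i, -0.3704 + 1.9742i, -1.9742 - 0.3704i, 0.3704 - 1.9742i


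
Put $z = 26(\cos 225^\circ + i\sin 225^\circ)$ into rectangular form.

a = r cos θ = 26 * -sqrt(2)/2 = -13*sqrt(2)
b = r sin θ = 26 * -sqrt(2)/2 = -13*sqrt(2)
z = -13*sqrt(2) - 13*sqrt(2)i


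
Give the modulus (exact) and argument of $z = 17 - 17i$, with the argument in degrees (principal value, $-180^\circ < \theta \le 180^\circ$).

|z| = sqrt(17^2 + (-17)^2) = sqrt(578)
arg(z) = arctan(b/a) = arctan(-17/17) (quadrant-adjusted) = -45°


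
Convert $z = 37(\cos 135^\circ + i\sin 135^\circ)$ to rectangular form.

a = r cos θ = 37 * -sqrt(2)/2 = -37*sqrt(2)/2
b = r sin θ = 37 * sqrt(2)/2 = 37*sqrt(2)/2
z = -37*sqrt(2)/2 + (37*sqrt(2)/2)i


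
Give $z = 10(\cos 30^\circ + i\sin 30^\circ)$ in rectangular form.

a = r cos θ = 10 * sqrt(3)/2 = 5*sqrt(3)
b = r sin θ = 10 * 1/2 = 5
z = 5*sqrt(3) + 5i


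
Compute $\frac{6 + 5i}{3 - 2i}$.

Multiply numerator and denominator by conjugate (3 + 2i):
= (6 + 5i)(3 + 2i) / (3^2 + (-2)^2)
= (8 + 27i) / 13
= 8/13 + (27/13)i


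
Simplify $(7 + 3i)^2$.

(a + bi)^2 = a^2 - b^2 + 2abi
= 7^2 - 3^2 + 2*7*3i
= 40 + 42i


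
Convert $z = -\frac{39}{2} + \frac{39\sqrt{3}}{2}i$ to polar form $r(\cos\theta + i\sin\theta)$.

r = |z| = sqrt(a^2 + b^2) = sqrt((-39/2)^2 + (39*sqrt(3)/2)^2) = sqrt(1521/4 + 4563/4) = sqrt(1521) = 39
θ = arctan(b/a) = arctan(33.775/-19.5) (quadrant-adjusted) = 120°
z = 39(cos 120° + i sin 120°)


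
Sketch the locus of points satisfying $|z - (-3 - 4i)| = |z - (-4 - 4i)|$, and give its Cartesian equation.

|z - z1| = |z - z2| means z is equidistant from z1 and z2,
i.e. the perpendicular bisector of the segment from (-3, -4) to (-4, -4) (midpoint (-7/2, -4)).
With z = x + yi, square both sides:
(x - (-3))^2 + (y - (-4))^2 = (x - (-4))^2 + (y - (-4))^2
The x^2 and y^2 terms cancel: -2x + 0y = 32 - 25 = 7
Simplify: x = -7/2
Locus: Perpendicular bisector of the segment from (-3, -4) to (-4, -4): the line x = -7/2


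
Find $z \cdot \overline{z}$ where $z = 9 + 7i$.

z * conjugate(z) = |z|^2 = a^2 + b^2
= 9^2 + 7^2 = 130


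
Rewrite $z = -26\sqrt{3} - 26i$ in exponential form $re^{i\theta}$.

r = |z| = sqrt((-26*sqrt(3))^2 + (-26)^2) = sqrt(2028 + 676) = sqrt(2704) = 52
θ = arctan(b/a) = arctan(-26/-45.0333) (quadrant-adjusted) = 210° = 7π/6
z = 52e^(i*7π/6)


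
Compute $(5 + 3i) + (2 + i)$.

(5 + 2) + (3 + 1)i = 7 + 4i


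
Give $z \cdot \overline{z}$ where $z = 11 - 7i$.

z * conjugate(z) = |z|^2 = a^2 + b^2
= 11^2 + (-7)^2 = 170


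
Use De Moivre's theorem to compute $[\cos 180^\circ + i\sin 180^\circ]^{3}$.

By De Moivre: z^n = r^n(cos(nθ) + i sin(nθ))
= 1^3(cos(3*180°) + i sin(3*180°))
= 1(cos 180° + i sin 180°)
= -1


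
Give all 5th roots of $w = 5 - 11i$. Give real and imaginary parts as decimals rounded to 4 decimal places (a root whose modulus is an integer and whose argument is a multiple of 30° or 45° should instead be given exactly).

|w| = sqrt(146) ≈ 12.083046, arg(w) ≈ 294.443955°
Root modulus = sqrt(146)^(1/5) ≈ 1.646021
Root arguments: θ_k = (arg(w) + 360°k)/5 for k = 0, 1, ..., 4
Compute each root as (root modulus)(cos θ_k + i sin θ_k) using full-precision intermediates, then round to 4 decimal places.
Roots: 0.8505 + 1.4093i, -1.0775 + 1.2444i, -1.5164 - 0.6402i, 0.1403 - 1.6400i, 1.6031 - 0.3734i


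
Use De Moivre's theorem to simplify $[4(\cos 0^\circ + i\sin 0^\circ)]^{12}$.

By De Moivre: z^n = r^n(cos(nθ) + i sin(nθ))
= 4^12(cos(12*0°) + i sin(12*0°))
= 16777216(cos 0° + i sin 0°)
= 16777216


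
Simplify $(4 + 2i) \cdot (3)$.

(a1*a2 - b1*b2) + (a1*b2 + b1*a2)i
= (12 - 0) + (0 + 6)i
= 12 + 6i


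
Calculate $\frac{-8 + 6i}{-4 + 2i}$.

Multiply numerator and denominator by conjugate (-4 - 2i):
= (-8 + 6i)(-4 - 2i) / ((-4)^2 + 2^2)
= (44 - 8i) / 20
Divide through by 4: (11 - 2i) / 5
= 11/5 - (2/5)i


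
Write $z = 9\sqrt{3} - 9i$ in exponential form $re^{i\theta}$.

r = |z| = sqrt((9*sqrt(3))^2 + (-9)^2) = sqrt(243 + 81) = sqrt(324) = 18
θ = arctan(b/a) = arctan(-9/15.5885) (quadrant-adjusted) = -30° = -π/6
z = 18e^(-i*π/6)


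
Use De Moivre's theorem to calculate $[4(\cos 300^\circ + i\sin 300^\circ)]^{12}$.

By De Moivre: z^n = r^n(cos(nθ) + i sin(nθ))
= 4^12(cos(12*300°) + i sin(12*300°))
= 16777216(cos 0° + i sin 0°)
= 16777216


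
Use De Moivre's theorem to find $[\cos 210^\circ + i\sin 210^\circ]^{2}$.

By De Moivre: z^n = r^n(cos(nθ) + i sin(nθ))
= 1^2(cos(2*210°) + i sin(2*210°))
= 1(cos 60° + i sin 60°)
= 1/2 + (sqrt(3)/2)i


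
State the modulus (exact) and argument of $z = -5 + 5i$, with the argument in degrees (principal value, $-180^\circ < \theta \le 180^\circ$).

|z| = sqrt((-5)^2 + 5^2) = sqrt(50)
arg(z) = arctan(b/a) = arctan(5/-5) (quadrant-adjusted) = 135°


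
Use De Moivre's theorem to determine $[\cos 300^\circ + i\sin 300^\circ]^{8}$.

By De Moivre: z^n = r^n(cos(nθ) + i sin(nθ))
= 1^8(cos(8*300°) + i sin(8*300°))
= 1(cos 240° + i sin 240°)
= -1/2 - (sqrt(3)/2)i


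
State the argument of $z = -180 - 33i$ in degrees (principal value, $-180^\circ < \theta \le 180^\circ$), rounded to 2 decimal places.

θ = arctan(b/a) = arctan(-33/-180) (quadrant-adjusted) = -169.61°


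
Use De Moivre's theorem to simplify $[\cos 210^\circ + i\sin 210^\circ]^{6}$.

By De Moivre: z^n = r^n(cos(nθ) + i sin(nθ))
= 1^6(cos(6*210°) + i sin(6*210°))
= 1(cos 180° + i sin 180°)
= -1


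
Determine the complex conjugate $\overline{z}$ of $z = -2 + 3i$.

If z = a + bi, then conjugate(z) = a - bi
conjugate(-2 + 3i) = -2 - 3i


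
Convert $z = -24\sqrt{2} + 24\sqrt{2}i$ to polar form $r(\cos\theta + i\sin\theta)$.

r = |z| = sqrt(a^2 + b^2) = sqrt((-24*sqrt(2))^2 + (24*sqrt(2))^2) = sqrt(1152 + 1152) = sqrt(2304) = 48
θ = arctan(b/a) = arctan(33.9411/-33.9411) (quadrant-adjusted) = 135°
z = 48(cos 135° + i sin 135°)


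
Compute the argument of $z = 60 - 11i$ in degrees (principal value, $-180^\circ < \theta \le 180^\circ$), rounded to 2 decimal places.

θ = arctan(b/a) = arctan(-11/60) (quadrant-adjusted) = -10.39°


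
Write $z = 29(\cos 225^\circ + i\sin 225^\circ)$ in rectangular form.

a = r cos θ = 29 * -sqrt(2)/2 = -29*sqrt(2)/2
b = r sin θ = 29 * -sqrt(2)/2 = -29*sqrt(2)/2
z = -29*sqrt(2)/2 - (29*sqrt(2)/2)i


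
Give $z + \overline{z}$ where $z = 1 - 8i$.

z + conjugate(z) = (a + bi) + (a - bi) = 2a
= 2 * 1 = 2


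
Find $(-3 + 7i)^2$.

(a + bi)^2 = a^2 - b^2 + 2abi
= (-3)^2 - 7^2 + 2*(-3)*7i
= -40 - 42i


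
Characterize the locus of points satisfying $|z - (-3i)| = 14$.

|z - z0| = r describes a circle centered at z0 with radius r
Here z0 = -3i and r = 14
Locus: Circle centered at (0, -3) with radius 14


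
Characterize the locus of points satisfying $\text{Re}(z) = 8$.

Re(z) = x where z = x + yi; the equation x = 8 is satisfied by all points with that x-coordinate
Locus: Vertical line x = 8


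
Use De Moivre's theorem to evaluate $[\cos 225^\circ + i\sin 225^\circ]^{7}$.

By De Moivre: z^n = r^n(cos(nθ) + i sin(nθ))
= 1^7(cos(7*225°) + i sin(7*225°))
= 1(cos 135° + i sin 135°)
= -sqrt(2)/2 + (sqrt(2)/2)i


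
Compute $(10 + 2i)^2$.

(a + bi)^2 = a^2 - b^2 + 2abi
= 10^2 - 2^2 + 2*10*2i
= 96 + 40i


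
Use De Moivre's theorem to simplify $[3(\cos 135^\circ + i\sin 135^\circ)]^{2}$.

By De Moivre: z^n = r^n(cos(nθ) + i sin(nθ))
= 3^2(cos(2*135°) + i sin(2*135°))
= 9(cos 270° + i sin 270°)
= -9i


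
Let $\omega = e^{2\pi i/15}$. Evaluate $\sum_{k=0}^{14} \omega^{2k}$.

Let ζ = ω^2 = e^(2πi·2/15). Since 15 ∤ 2, ζ ≠ 1.
Sum = Σ_{k=0}^{14} ζ^k = (ζ^15 - 1)/(ζ - 1) = (ω^{2·15} - 1)/(ζ - 1) = (1 - 1)/(ζ - 1) = 0


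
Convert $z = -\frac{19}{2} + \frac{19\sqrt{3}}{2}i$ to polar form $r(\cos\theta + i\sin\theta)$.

r = |z| = sqrt(a^2 + b^2) = sqrt((-19/2)^2 + (19*sqrt(3)/2)^2) = sqrt(361/4 + 1083/4) = sqrt(361) = 19
θ = arctan(b/a) = arctan(16.4545/-9.5) (quadrant-adjusted) = 120°
z = 19(cos 120° + i sin 120°)


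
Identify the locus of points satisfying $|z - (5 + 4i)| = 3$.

|z - z0| = r describes a circle centered at z0 with radius r
Here z0 = 5 + 4i and r = 3
Locus: Circle centered at (5, 4) with radius 3


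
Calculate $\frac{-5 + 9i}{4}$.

Divisor is real, so divide each part by 4:
= -5/4 + (9/4)i


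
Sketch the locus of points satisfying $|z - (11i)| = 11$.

|z - z0| = r describes a circle centered at z0 with radius r
Here z0 = 11i and r = 11
Locus: Circle centered at (0, 11) with radius 11


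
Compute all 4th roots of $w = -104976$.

|w| = 104976, arg(w) = 180°
Root modulus = 104976^(1/4) = 18
Root arguments: θ_k = (180° + 360°k)/4 for k = 0, 1, ..., 3
Roots: 9*sqrt(2) + 9*sqrt(2)i, -9*sqrt(2) + 9*sqrt(2)i, -9*sqrt(2) - 9*sqrt(2)i, 9*sqrt(2) - 9*sqrt(2)i


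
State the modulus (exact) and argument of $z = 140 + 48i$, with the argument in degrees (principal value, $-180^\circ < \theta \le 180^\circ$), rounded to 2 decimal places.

|z| = sqrt(140^2 + 48^2) = 148
arg(z) = arctan(b/a) = arctan(48/140) (quadrant-adjusted) = 18.92°


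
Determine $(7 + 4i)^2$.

(a + bi)^2 = a^2 - b^2 + 2abi
= 7^2 - 4^2 + 2*7*4i
= 33 + 56i


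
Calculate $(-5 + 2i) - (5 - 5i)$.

(-5 - 5) + (2 - (-5))i = -10 + 7i


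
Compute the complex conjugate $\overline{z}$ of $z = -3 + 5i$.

If z = a + bi, then conjugate(z) = a - bi
conjugate(-3 + 5i) = -3 - 5i


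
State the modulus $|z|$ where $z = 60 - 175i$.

|z| = sqrt(a^2 + b^2) = sqrt(60^2 + (-175)^2) = sqrt(34225) = 185


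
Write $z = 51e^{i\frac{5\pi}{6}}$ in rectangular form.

a = r cos θ = 51 * -sqrt(3)/2 = -51*sqrt(3)/2
b = r sin θ = 51 * 1/2 = 51/2
z = -51*sqrt(3)/2 + (51/2)i


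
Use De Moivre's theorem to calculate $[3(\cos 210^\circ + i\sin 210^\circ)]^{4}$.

By De Moivre: z^n = r^n(cos(nθ) + i sin(nθ))
= 3^4(cos(4*210°) + i sin(4*210°))
= 81(cos 120° + i sin 120°)
= -81/2 + (81*sqrt(3)/2)i


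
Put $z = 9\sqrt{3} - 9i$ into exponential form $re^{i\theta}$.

r = |z| = sqrt((9*sqrt(3))^2 + (-9)^2) = sqrt(243 + 81) = sqrt(324) = 18
θ = arctan(b/a) = arctan(-9/15.5885) (quadrant-adjusted) = -30° = -π/6
z = 18e^(-i*π/6)


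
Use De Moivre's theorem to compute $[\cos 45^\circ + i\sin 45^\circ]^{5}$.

By De Moivre: z^n = r^n(cos(nθ) + i sin(nθ))
= 1^5(cos(5*45°) + i sin(5*45°))
= 1(cos 225° + i sin 225°)
= -sqrt(2)/2 - (sqrt(2)/2)i


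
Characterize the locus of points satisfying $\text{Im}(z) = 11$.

Im(z) = y where z = x + yi; the equation y = 11 is satisfied by all points with that y-coordinate
Locus: Horizontal line y = 11


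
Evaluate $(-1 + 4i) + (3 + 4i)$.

(-1 + 3) + (4 + 4)i = 2 + 8i


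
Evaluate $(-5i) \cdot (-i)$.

(a1*a2 - b1*b2) + (a1*b2 + b1*a2)i
= (0 - 5) + (0 + 0)i
= -5


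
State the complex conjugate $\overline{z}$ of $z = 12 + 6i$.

If z = a + bi, then conjugate(z) = a - bi
conjugate(12 + 6i) = 12 - 6i


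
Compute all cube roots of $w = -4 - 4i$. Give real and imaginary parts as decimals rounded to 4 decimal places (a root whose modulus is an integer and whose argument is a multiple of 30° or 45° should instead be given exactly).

|w| = sqrt(32) ≈ 5.656854, arg(w) = 225°
Root modulus = sqrt(32)^(1/3) ≈ 1.781797
Root arguments: θ_k = (225° + 360°k)/3 for k = 0, 1, ..., 2
Compute each root as (root modulus)(cos θ_k + i sin θ_k) using full-precision intermediates, then round to 4 decimal places.
Roots: 0.4612 + 1.7211i, -1.7211 - 0.4612i, 1.2599 - 1.2599i


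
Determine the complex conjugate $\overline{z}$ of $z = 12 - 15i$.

If z = a + bi, then conjugate(z) = a - bi
conjugate(12 - 15i) = 12 + 15i


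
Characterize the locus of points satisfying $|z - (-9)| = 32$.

|z - z0| = r describes a circle centered at z0 with radius r
Here z0 = -9 and r = 32
Locus: Circle centered at (-9, 0) with radius 32


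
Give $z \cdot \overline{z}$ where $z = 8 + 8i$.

z * conjugate(z) = |z|^2 = a^2 + b^2
= 8^2 + 8^2 = 128


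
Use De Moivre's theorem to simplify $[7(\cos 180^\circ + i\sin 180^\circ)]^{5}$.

By De Moivre: z^n = r^n(cos(nθ) + i sin(nθ))
= 7^5(cos(5*180°) + i sin(5*180°))
= 16807(cos 180° + i sin 180°)
= -16807


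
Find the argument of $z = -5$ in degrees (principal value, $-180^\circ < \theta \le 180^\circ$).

b = 0 and a < 0, so z lies on the negative real axis: θ = 180°


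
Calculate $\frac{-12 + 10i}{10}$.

Divisor is real, so divide each part by 10:
= -6/5 + i


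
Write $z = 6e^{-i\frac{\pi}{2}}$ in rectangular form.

a = r cos θ = 6 * 0 = 0
b = r sin θ = 6 * -1 = -6
z = -6i


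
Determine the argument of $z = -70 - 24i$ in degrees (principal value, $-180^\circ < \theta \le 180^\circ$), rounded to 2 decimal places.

θ = arctan(b/a) = arctan(-24/-70) (quadrant-adjusted) = -161.08°


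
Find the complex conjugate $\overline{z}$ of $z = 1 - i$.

If z = a + bi, then conjugate(z) = a - bi
conjugate(1 - i) = 1 + i


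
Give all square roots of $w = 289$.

|w| = 289, arg(w) = 0°
Root modulus = 289^(1/2) = 17
Root arguments: θ_k = (0° + 360°k)/2 for k = 0, 1, ..., 1
Roots: 17, -17


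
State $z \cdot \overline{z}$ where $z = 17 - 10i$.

z * conjugate(z) = |z|^2 = a^2 + b^2
= 17^2 + (-10)^2 = 389


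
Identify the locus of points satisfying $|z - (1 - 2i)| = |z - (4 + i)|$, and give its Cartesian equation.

|z - z1| = |z - z2| means z is equidistant from z1 and z2,
i.e. the perpendicular bisector of the segment from (1, -2) to (4, 1) (midpoint (5/2, -1/2)).
With z = x + yi, square both sides:
(x - 1)^2 + (y - (-2))^2 = (x - 4)^2 + (y - 1)^2
The x^2 and y^2 terms cancel: 6x + 6y = 17 - 5 = 12
Simplify: x + y = 2
Locus: Perpendicular bisector of the segment from (1, -2) to (4, 1): the line x + y = 2


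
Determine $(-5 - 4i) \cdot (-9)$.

(a1*a2 - b1*b2) + (a1*b2 + b1*a2)i
= (45 - 0) + (0 + 36)i
= 45 + 36i


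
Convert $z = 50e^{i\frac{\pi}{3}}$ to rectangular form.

a = r cos θ = 50 * 1/2 = 25
b = r sin θ = 50 * sqrt(3)/2 = 25*sqrt(3)
z = 25 + 25*sqrt(3)i


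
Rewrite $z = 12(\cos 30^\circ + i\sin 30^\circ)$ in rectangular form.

a = r cos θ = 12 * sqrt(3)/2 = 6*sqrt(3)
b = r sin θ = 12 * 1/2 = 6
z = 6*sqrt(3) + 6i


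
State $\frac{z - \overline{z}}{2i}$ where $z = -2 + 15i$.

z - conjugate(z) = 2bi
(z - conjugate(z))/(2i) = 2bi/(2i) = b = 15


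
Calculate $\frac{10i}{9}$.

Divisor is real, so divide each part by 9:
= 0 + (10/9)i


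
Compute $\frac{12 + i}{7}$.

Divisor is real, so divide each part by 7:
= 12/7 + (1/7)i


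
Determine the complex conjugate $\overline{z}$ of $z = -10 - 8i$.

If z = a + bi, then conjugate(z) = a - bi
conjugate(-10 - 8i) = -10 + 8i


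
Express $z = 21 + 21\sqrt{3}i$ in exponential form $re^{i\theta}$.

r = |z| = sqrt((21)^2 + (21*sqrt(3))^2) = sqrt(441 + 1323) = sqrt(1764) = 42
θ = arctan(b/a) = arctan(36.3731/21) (quadrant-adjusted) = 60° = π/3
z = 42e^(i*π/3)


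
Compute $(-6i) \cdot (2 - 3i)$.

(a1*a2 - b1*b2) + (a1*b2 + b1*a2)i
= (0 - 18) + (0 + (-12))i
= -18 - 12i


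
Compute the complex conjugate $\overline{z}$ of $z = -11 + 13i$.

If z = a + bi, then conjugate(z) = a - bi
conjugate(-11 + 13i) = -11 - 13i


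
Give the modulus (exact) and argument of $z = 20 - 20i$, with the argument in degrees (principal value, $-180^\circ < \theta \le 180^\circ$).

|z| = sqrt(20^2 + (-20)^2) = sqrt(800)
arg(z) = arctan(b/a) = arctan(-20/20) (quadrant-adjusted) = -45°


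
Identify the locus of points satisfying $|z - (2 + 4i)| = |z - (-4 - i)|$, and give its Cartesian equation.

|z - z1| = |z - z2| means z is equidistant from z1 and z2,
i.e. the perpendicular bisector of the segment from (2, 4) to (-4, -1) (midpoint (-1, 3/2)).
With z = x + yi, square both sides:
(x - 2)^2 + (y - 4)^2 = (x - (-4))^2 + (y - (-1))^2
The x^2 and y^2 terms cancel: -12x + (-10)y = 17 - 20 = -3
Simplify: 12x + 10y = 3
Locus: Perpendicular bisector of the segment from (2, 4) to (-4, -1): the line 12x + 10y = 3


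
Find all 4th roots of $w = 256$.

|w| = 256, arg(w) = 0°
Root modulus = 256^(1/4) = 4
Root arguments: θ_k = (0° + 360°k)/4 for k = 0, 1, ..., 3
Roots: 4, 4i, -4, -4i


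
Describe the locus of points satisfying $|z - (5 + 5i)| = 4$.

|z - z0| = r describes a circle centered at z0 with radius r
Here z0 = 5 + 5i and r = 4
Locus: Circle centered at (5, 5) with radius 4


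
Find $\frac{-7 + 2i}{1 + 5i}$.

Multiply numerator and denominator by conjugate (1 - 5i):
= (-7 + 2i)(1 - 5i) / (1^2 + 5^2)
= (3 + 37i) / 26
= 3/26 + (37/26)i


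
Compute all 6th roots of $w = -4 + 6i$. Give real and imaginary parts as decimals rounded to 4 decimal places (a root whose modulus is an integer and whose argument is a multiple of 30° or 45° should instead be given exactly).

|w| = sqrt(52) ≈ 7.211103, arg(w) ≈ 123.690068°
Root modulus = sqrt(52)^(1/6) ≈ 1.389954
Root arguments: θ_k = (arg(w) + 360°k)/6 for k = 0, 1, ..., 5
Compute each root as (root modulus)(cos θ_k + i sin θ_k) using full-precision intermediates, then round to 4 decimal places.
Roots: 1.3010 + 0.4894i, 0.2267 + 1.3713i, -1.0743 + 0.8820i, -1.3010 - 0.4894i, -0.2267 - 1.3713i, 1.0743 - 0.8820i


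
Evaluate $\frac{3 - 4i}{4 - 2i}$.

Multiply numerator and denominator by conjugate (4 + 2i):
= (3 - 4i)(4 + 2i) / (4^2 + (-2)^2)
= (20 - 10i) / 20
Divide through by 10: (2 - i) / 2
= 1 - (1/2)i


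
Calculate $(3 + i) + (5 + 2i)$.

(3 + 5) + (1 + 2)i = 8 + 3i


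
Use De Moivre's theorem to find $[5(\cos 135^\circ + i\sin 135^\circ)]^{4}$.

By De Moivre: z^n = r^n(cos(nθ) + i sin(nθ))
= 5^4(cos(4*135°) + i sin(4*135°))
= 625(cos 180° + i sin 180°)
= -625


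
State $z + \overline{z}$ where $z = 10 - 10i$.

z + conjugate(z) = (a + bi) + (a - bi) = 2a
= 2 * 10 = 20


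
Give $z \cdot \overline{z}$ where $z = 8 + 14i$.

z * conjugate(z) = |z|^2 = a^2 + b^2
= 8^2 + 14^2 = 260


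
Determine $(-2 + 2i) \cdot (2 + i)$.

(a1*a2 - b1*b2) + (a1*b2 + b1*a2)i
= (-4 - 2) + (-2 + 4)i
= -6 + 2i


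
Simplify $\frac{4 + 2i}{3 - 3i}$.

Multiply numerator and denominator by conjugate (3 + 3i):
= (4 + 2i)(3 + 3i) / (3^2 + (-3)^2)
= (6 + 18i) / 18
Divide through by 6: (1 + 3i) / 3
= 1/3 + i


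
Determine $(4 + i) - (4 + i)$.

(4 - 4) + (1 - 1)i = 0


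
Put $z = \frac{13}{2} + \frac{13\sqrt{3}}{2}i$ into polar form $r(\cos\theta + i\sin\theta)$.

r = |z| = sqrt(a^2 + b^2) = sqrt((13/2)^2 + (13*sqrt(3)/2)^2) = sqrt(169/4 + 507/4) = sqrt(169) = 13
θ = arctan(b/a) = arctan(11.2583/6.5) (quadrant-adjusted) = 60°
z = 13(cos 60° + i sin 60°)


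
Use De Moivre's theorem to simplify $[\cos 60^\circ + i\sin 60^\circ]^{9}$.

By De Moivre: z^n = r^n(cos(nθ) + i sin(nθ))
= 1^9(cos(9*60°) + i sin(9*60°))
= 1(cos 180° + i sin 180°)
= -1


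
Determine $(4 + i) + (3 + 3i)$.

(4 + 3) + (1 + 3)i = 7 + 4i


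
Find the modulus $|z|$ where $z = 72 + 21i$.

|z| = sqrt(a^2 + b^2) = sqrt(72^2 + 21^2) = sqrt(5625) = 75


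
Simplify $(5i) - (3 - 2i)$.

(0 - 3) + (5 - (-2))i = -3 + 7i


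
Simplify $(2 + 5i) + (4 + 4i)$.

(2 + 4) + (5 + 4)i = 6 + 9i


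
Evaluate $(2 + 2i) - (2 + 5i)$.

(2 - 2) + (2 - 5)i = -3i


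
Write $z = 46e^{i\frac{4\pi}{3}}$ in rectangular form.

a = r cos θ = 46 * -1/2 = -23
b = r sin θ = 46 * -sqrt(3)/2 = -23*sqrt(3)
z = -23 - 23*sqrt(3)i


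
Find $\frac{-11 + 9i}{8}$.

Divisor is real, so divide each part by 8:
= -11/8 + (9/8)i


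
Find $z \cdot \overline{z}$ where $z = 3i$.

z * conjugate(z) = |z|^2 = a^2 + b^2
= 0^2 + 3^2 = 9


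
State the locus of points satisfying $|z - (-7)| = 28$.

|z - z0| = r describes a circle centered at z0 with radius r
Here z0 = -7 and r = 28
Locus: Circle centered at (-7, 0) with radius 28


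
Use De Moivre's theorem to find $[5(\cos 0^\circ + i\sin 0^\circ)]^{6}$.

By De Moivre: z^n = r^n(cos(nθ) + i sin(nθ))
= 5^6(cos(6*0°) + i sin(6*0°))
= 15625(cos 0° + i sin 0°)
= 15625


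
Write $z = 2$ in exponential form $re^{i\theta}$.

r = |z| = sqrt((2)^2 + (0)^2) = sqrt(4 + 0) = sqrt(4) = 2
b = 0 and a > 0, so z lies on the positive real axis: θ = 0
z = 2e^(i*0) = 2


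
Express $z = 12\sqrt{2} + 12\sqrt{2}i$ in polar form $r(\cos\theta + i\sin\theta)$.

r = |z| = sqrt(a^2 + b^2) = sqrt((12*sqrt(2))^2 + (12*sqrt(2))^2) = sqrt(288 + 288) = sqrt(576) = 24
θ = arctan(b/a) = arctan(16.9706/16.9706) (quadrant-adjusted) = 45°
z = 24(cos 45° + i sin 45°)


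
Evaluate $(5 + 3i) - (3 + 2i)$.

(5 - 3) + (3 - 2)i = 2 + i


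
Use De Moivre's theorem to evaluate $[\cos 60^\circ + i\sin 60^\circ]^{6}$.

By De Moivre: z^n = r^n(cos(nθ) + i sin(nθ))
= 1^6(cos(6*60°) + i sin(6*60°))
= 1(cos 0° + i sin 0°)
= 1


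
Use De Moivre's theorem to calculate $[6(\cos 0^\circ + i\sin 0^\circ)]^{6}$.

By De Moivre: z^n = r^n(cos(nθ) + i sin(nθ))
= 6^6(cos(6*0°) + i sin(6*0°))
= 46656(cos 0° + i sin 0°)
= 46656


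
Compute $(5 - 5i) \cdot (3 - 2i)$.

(a1*a2 - b1*b2) + (a1*b2 + b1*a2)i
= (15 - 10) + (-10 + (-15))i
= 5 - 25i


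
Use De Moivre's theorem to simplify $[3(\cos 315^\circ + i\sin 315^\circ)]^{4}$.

By De Moivre: z^n = r^n(cos(nθ) + i sin(nθ))
= 3^4(cos(4*315°) + i sin(4*315°))
= 81(cos 180° + i sin 180°)
= -81


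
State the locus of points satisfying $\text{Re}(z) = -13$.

Re(z) = x where z = x + yi; the equation x = -13 is satisfied by all points with that x-coordinate
Locus: Vertical line x = -13


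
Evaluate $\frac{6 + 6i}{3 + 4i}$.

Multiply numerator and denominator by conjugate (3 - 4i):
= (6 + 6i)(3 - 4i) / (3^2 + 4^2)
= (42 - 6i) / 25
= 42/25 - (6/25)i


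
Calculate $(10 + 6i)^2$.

(a + bi)^2 = a^2 - b^2 + 2abi
= 10^2 - 6^2 + 2*10*6i
= 64 + 120i


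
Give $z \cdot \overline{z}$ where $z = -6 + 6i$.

z * conjugate(z) = |z|^2 = a^2 + b^2
= (-6)^2 + 6^2 = 72


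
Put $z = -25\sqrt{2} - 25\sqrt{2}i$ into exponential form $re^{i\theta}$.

r = |z| = sqrt((-25*sqrt(2))^2 + (-25*sqrt(2))^2) = sqrt(1250 + 1250) = sqrt(2500) = 50
θ = arctan(b/a) = arctan(-35.3553/-35.3553) (quadrant-adjusted) = 225° = 5π/4
z = 50e^(i*5π/4)


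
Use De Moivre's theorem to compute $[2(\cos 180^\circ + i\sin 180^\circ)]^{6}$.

By De Moivre: z^n = r^n(cos(nθ) + i sin(nθ))
= 2^6(cos(6*180°) + i sin(6*180°))
= 64(cos 0° + i sin 0°)
= 64


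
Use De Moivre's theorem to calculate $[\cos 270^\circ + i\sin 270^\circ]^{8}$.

By De Moivre: z^n = r^n(cos(nθ) + i sin(nθ))
= 1^8(cos(8*270°) + i sin(8*270°))
= 1(cos 0° + i sin 0°)
= 1


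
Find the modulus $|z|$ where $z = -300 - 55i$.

|z| = sqrt(a^2 + b^2) = sqrt((-300)^2 + (-55)^2) = sqrt(93025) = 305


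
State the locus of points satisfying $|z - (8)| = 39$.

|z - z0| = r describes a circle centered at z0 with radius r
Here z0 = 8 and r = 39
Locus: Circle centered at (8, 0) with radius 39


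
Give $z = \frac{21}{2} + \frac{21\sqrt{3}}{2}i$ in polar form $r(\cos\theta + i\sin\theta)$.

r = |z| = sqrt(a^2 + b^2) = sqrt((21/2)^2 + (21*sqrt(3)/2)^2) = sqrt(441/4 + 1323/4) = sqrt(441) = 21
θ = arctan(b/a) = arctan(18.1865/10.5) (quadrant-adjusted) = 60°
z = 21(cos 60° + i sin 60°)


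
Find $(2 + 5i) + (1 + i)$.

(2 + 1) + (5 + 1)i = 3 + 6i


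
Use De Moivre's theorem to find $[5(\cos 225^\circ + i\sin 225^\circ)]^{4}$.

By De Moivre: z^n = r^n(cos(nθ) + i sin(nθ))
= 5^4(cos(4*225°) + i sin(4*225°))
= 625(cos 180° + i sin 180°)
= -625


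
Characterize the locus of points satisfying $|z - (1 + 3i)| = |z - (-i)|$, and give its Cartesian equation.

|z - z1| = |z - z2| means z is equidistant from z1 and z2,
i.e. the perpendicular bisector of the segment from (1, 3) to (0, -1) (midpoint (1/2, 1)).
With z = x + yi, square both sides:
(x - 1)^2 + (y - 3)^2 = (x - 0)^2 + (y - (-1))^2
The x^2 and y^2 terms cancel: -2x + (-8)y = 1 - 10 = -9
Simplify: 2x + 8y = 9
Locus: Perpendicular bisector of the segment from (1, 3) to (0, -1): the line 2x + 8y = 9


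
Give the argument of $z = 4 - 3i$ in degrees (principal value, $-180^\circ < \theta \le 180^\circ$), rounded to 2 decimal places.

θ = arctan(b/a) = arctan(-3/4) (quadrant-adjusted) = -36.87°


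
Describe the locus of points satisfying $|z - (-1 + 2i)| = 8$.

|z - z0| = r describes a circle centered at z0 with radius r
Here z0 = -1 + 2i and r = 8
Locus: Circle centered at (-1, 2) with radius 8
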